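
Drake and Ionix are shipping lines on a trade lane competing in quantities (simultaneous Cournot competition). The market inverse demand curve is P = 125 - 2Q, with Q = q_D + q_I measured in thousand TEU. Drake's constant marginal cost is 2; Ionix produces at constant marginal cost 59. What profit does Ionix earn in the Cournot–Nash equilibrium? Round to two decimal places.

Drake's profit: π_D = (125 - 2Q)q_D - (2q_D). Setting ∂π_D/∂q_D = 0: 123 - 4q_D - 2(q_I) = 0.
Ionix's profit: π_I = (125 - 2Q)q_I - (59q_I). Setting ∂π_I/∂q_I = 0: 66 - 4q_I - 2(q_D) = 0.
Rearranging gives the reaction functions q_D = (123 - 2q_I)/4 and q_I = (66 - 2q_D)/4.
Substituting one into the other gives q_D = 30 and q_I = 3/2.
Price P = 125 - 2·(63/2) = 62.
Ionix's profit: (62 - 59)·(3/2) = 9/2.

4.50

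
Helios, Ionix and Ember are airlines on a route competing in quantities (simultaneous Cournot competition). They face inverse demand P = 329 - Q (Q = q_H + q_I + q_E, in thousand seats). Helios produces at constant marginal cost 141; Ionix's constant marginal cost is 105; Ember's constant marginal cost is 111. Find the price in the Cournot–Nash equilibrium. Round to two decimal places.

171.50

Helios's profit: π_H = (329 - Q)q_H - (141q_H). Setting ∂π_H/∂q_H = 0: 188 - 2q_H - (q_I + q_E) = 0.
Ionix's first-order condition: 224 - 2q_I - (q_H + q_E) = 0.
Ember's profit: π_E = (329 - Q)q_E - (111q_E). Setting ∂π_E/∂q_E = 0: 218 - 2q_E - (q_H + q_I) = 0.
Summing all 3 equations gives 630 − 4Q = 0, hence Q = 315/2.
Back-substituting: q_H = (188 − 315/2) = 61/2, q_I = (224 − 315/2) = 133/2, q_E = (218 − 315/2) = 121/2.
Total output Q = 315/2, so price P = 329 - 315/2 = 343/2.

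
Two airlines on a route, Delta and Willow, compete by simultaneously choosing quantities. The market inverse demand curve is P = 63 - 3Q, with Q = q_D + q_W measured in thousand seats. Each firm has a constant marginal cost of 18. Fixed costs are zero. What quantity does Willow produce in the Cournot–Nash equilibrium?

A representative firm's profit is π_i = q_i(63 - 3Q) - 18q_i.
First-order condition (treating rivals' output as given): 45 - 6q_i - 3q_j = 0.
By symmetry each firm produces the same amount; substituting q_j = q_i yields q_i = 45/9 = 5.

5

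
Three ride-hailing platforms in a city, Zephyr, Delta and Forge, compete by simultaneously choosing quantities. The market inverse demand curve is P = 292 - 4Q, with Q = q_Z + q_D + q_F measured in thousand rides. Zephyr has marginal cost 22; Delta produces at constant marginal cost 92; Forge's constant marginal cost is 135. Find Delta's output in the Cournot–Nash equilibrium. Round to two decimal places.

Zephyr's profit: π_Z = (292 - 4Q)q_Z - (22q_Z). Setting ∂π_Z/∂q_Z = 0: 270 - 8q_Z - 4(q_D + q_F) = 0.
Delta's first-order condition: 200 - 8q_D - 4(q_Z + q_F) = 0.
Forge's first-order condition: 157 - 8q_F - 4(q_Z + q_D) = 0.
Adding the 3 conditions: 627 − 8Q − 8Q = 0, i.e. Q = 627/16.
Back-substituting: q_Z = (270 − 627/4)/4 = 453/16, q_D = (200 − 627/4)/4 = 173/16, q_F = (157 − 627/4)/4 = 1/16.

10.81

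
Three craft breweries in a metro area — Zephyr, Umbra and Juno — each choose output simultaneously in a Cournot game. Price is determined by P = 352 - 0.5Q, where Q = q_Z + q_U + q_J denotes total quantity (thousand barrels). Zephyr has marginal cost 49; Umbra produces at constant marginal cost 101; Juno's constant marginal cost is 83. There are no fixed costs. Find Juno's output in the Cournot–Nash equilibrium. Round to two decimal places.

126.50

Zephyr's profit: π_Z = (352 - 0.5Q)q_Z - (49q_Z). Setting ∂π_Z/∂q_Z = 0: 303 - q_Z - (1/2)(q_U + q_J) = 0.
Umbra's profit: π_U = (352 - 0.5Q)q_U - (101q_U). Setting ∂π_U/∂q_U = 0: 251 - q_U - (1/2)(q_Z + q_J) = 0.
Juno's profit: π_J = (352 - 0.5Q)q_J - (83q_J). Setting ∂π_J/∂q_J = 0: 269 - q_J - (1/2)(q_Z + q_U) = 0.
Summing all 3 equations gives 823 − 2Q = 0, hence Q = 823/2.
Back-substituting: q_Z = (303 − 823/4)/(1/2) = 389/2, q_U = (251 − 823/4)/(1/2) = 181/2, q_J = (269 − 823/4)/(1/2) = 253/2.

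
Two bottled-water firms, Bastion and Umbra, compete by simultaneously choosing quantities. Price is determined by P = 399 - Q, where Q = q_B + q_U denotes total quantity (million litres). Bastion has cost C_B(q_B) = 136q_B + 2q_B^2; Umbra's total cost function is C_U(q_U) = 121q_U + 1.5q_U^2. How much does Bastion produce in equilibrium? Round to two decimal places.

Bastion's profit: π_B = (399 - Q)q_B - (136q_B + 2q_B²). Setting ∂π_B/∂q_B = 0: 263 - 6q_B - (q_U) = 0.
Umbra's profit: π_U = (399 - Q)q_U - (121q_U + (3/2)q_U²). Setting ∂π_U/∂q_U = 0: 278 - 5q_U - (q_B) = 0.
Best responses: q_B = (263 - q_U)/6, q_U = (278 - q_B)/5.
Substituting one into the other gives q_B = 1037/29 and q_U = 1405/29.

35.76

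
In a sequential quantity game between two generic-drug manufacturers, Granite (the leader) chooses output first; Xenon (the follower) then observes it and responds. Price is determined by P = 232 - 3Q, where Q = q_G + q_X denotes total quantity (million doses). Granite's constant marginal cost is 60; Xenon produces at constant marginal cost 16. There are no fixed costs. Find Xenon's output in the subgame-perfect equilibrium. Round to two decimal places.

25.33

Solve by backward induction. Given q_G, the follower Xenon maximises π_X = (232 - 3q_G - 3q_X)q_X - 16q_X.
Setting the follower's marginal profit to zero, 216 - 3q_G - 6q_X = 0, i.e. q_X = (216 - 3q_G)/6.
Granite substitutes q_X(q_G) into its own profit: π_G = q_G(232 - 3q_G - (216 - 3q_G)/2) - 60q_G = (124 - (3/2)q_G)q_G - 60q_G.
Leader FOC: 64 - 3q_G = 0, so q_G = 64/3.
Then q_X = (216 - 3·(64/3))/6 = 76/3.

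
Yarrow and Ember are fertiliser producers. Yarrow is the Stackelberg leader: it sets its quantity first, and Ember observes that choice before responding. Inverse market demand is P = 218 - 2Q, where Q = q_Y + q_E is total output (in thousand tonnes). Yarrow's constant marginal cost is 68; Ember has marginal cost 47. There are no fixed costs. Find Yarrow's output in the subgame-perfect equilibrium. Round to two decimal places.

32.25

The follower Ember best-responds to any q_Y: π_E = (218 - 2Q)q_E - 47q_E.
Setting the follower's marginal profit to zero, 171 - 2q_Y - 4q_E = 0, i.e. q_E = (171 - 2q_Y)/4.
Yarrow substitutes q_E(q_Y) into its own profit: π_Y = q_Y(218 - 2q_Y - (171 - 2q_Y)/2) - 68q_Y = (265/2 - q_Y)q_Y - 68q_Y.
Leader FOC: 129/2 - 2q_Y = 0, so q_Y = 129/4.
Then q_E = (171 - 2·(129/4))/4 = 213/8.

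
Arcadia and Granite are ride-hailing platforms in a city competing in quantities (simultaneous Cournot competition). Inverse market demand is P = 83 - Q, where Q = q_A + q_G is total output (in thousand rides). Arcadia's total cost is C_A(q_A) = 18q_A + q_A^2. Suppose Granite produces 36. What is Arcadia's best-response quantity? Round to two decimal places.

With the rival's output fixed at 36, Arcadia's profit is π_A = (83 - 36 - q_A)q_A - (18q_A + q_A²) = (47 - q_A)q_A - (18q_A + q_A²).
∂π_A/∂q_A = 29 - 4q_A = 0, so q_A = 29/4.

7.25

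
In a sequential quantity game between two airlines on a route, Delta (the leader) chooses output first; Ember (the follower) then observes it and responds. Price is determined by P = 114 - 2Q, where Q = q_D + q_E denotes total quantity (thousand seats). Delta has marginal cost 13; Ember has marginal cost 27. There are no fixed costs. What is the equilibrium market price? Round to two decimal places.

41.75

Solve by backward induction. Given q_D, the follower Ember maximises π_E = (114 - 2q_D - 2q_E)q_E - 27q_E.
Setting the follower's marginal profit to zero, 87 - 2q_D - 4q_E = 0, i.e. q_E = (87 - 2q_D)/4.
The leader anticipates this reaction. Substituting into P = 114 - 2Q gives P = 141/2 - q_D, so π_D = (141/2 - q_D)q_D - 13q_D.
The leader's first-order condition 115/2 - 2q_D = 0 yields q_D = 115/4.
Then q_E = (87 - 2·(115/4))/4 = 59/8.
Total output Q = 289/8, so price P = 114 - 2·(289/8) = 167/4.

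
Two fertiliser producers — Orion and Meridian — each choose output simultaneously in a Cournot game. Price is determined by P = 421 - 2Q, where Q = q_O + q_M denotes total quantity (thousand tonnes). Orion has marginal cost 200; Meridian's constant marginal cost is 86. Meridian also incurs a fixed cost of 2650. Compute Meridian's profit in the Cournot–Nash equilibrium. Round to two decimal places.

8550.06

Orion's profit: π_O = (421 - 2Q)q_O - (200q_O). Setting ∂π_O/∂q_O = 0: 221 - 4q_O - 2(q_M) = 0.
Meridian's profit: π_M = (421 - 2Q)q_M - (86q_M). Setting ∂π_M/∂q_M = 0: 335 - 4q_M - 2(q_O) = 0.
Best responses: q_O = (221 - 2q_M)/4, q_M = (335 - 2q_O)/4.
Solving the pair: q_O = 107/6, q_M = 449/6.
Price P = 421 - 2·(278/3) = 707/3.
Meridian's profit: (707/3 - 86)·(449/6) - 2650 = 8550.0556.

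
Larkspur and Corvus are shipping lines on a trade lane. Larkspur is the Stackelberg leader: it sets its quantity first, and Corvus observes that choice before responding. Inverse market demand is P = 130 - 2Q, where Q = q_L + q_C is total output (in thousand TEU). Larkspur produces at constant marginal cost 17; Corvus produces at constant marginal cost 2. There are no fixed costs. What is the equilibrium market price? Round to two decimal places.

41.50

The follower Corvus best-responds to any q_L: π_C = (130 - 2Q)q_C - 2q_C.
∂π_C/∂q_C = 128 - 2q_L - 4q_C = 0 gives the reaction function q_C = (128 - 2q_L)/4.
Larkspur substitutes q_C(q_L) into its own profit: π_L = q_L(130 - 2q_L - (128 - 2q_L)/2) - 17q_L = (66 - q_L)q_L - 17q_L.
The leader's first-order condition 49 - 2q_L = 0 yields q_L = 49/2.
Then q_C = (128 - 2·(49/2))/4 = 79/4.
Total output Q = 177/4, so price P = 130 - 2·(177/4) = 83/2.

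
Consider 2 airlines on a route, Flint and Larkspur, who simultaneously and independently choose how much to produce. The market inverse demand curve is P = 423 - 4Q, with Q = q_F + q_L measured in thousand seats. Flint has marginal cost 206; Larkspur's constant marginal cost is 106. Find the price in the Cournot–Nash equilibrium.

245

Flint's profit: π_F = (423 - 4Q)q_F - (206q_F). Setting ∂π_F/∂q_F = 0: 217 - 8q_F - 4(q_L) = 0.
Larkspur's first-order condition: 317 - 8q_L - 4(q_F) = 0.
Best responses: q_F = (217 - 4q_L)/8, q_L = (317 - 4q_F)/8.
Substituting one into the other gives q_F = 39/4 and q_L = 139/4.
Total output Q = 89/2, so price P = 423 - 4·(89/2) = 245.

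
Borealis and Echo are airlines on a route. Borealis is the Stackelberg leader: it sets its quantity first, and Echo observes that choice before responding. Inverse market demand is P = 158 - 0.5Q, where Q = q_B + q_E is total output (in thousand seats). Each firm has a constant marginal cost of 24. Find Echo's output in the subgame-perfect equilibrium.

The follower Echo best-responds to any q_B: π_E = (158 - 0.5Q)q_E - 24q_E.
Setting the follower's marginal profit to zero, 134 - (1/2)q_B - q_E = 0, i.e. q_E = (134 - (1/2)q_B).
The leader anticipates this reaction. Substituting into P = 158 - 0.5Q gives P = 91 - (1/4)q_B, so π_B = (91 - (1/4)q_B)q_B - 24q_B.
The leader's first-order condition 67 - (1/2)q_B = 0 yields q_B = 134.
Then q_E = (134 - (1/2)·134) = 67.

67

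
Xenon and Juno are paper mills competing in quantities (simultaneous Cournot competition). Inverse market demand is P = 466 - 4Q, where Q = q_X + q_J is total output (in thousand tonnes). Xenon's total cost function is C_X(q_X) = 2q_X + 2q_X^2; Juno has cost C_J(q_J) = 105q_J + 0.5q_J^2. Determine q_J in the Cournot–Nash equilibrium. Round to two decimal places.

Xenon's profit: π_X = (466 - 4Q)q_X - (2q_X + 2q_X²). Setting ∂π_X/∂q_X = 0: 464 - 12q_X - 4(q_J) = 0.
Juno's first-order condition: 361 - 9q_J - 4(q_X) = 0.
Rearranging gives the reaction functions q_X = (464 - 4q_J)/12 and q_J = (361 - 4q_X)/9.
Solving the pair: q_X = 683/23, q_J = 619/23.

26.91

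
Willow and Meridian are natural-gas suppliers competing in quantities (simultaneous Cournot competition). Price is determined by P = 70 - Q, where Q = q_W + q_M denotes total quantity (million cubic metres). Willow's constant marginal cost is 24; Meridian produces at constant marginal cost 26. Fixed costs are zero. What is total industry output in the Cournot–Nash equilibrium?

30

Willow's profit: π_W = (70 - Q)q_W - (24q_W). Setting ∂π_W/∂q_W = 0: 46 - 2q_W - (q_M) = 0.
Meridian's profit: π_M = (70 - Q)q_M - (26q_M). Setting ∂π_M/∂q_M = 0: 44 - 2q_M - (q_W) = 0.
So q_W = (46 - q_M)/2 and q_M = (44 - q_W)/2.
Solving the pair: q_W = 16, q_M = 14.
Total output Q = 16 + 14 = 30.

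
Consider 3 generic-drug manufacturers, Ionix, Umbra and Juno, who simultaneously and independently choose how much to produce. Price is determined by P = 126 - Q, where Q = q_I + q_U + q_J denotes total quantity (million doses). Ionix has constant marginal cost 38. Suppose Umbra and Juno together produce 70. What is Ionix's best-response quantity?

With rivals' combined output fixed at 70, Ionix's profit is π_I = (126 - 70 - q_I)q_I - (38q_I) = (56 - q_I)q_I - (38q_I).
∂π_I/∂q_I = 18 - 2q_I = 0, so q_I = 9.

9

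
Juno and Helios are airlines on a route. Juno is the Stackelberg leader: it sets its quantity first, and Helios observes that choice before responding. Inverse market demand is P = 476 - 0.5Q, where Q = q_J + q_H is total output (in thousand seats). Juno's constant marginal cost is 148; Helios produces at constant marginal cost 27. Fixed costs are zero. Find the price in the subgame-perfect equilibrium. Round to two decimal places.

Solve by backward induction. Given q_J, the follower Helios maximises π_H = (476 - (1/2)q_J - (1/2)q_H)q_H - 27q_H.
Follower FOC: 449 - (1/2)q_J - q_H = 0, so q_H(q_J) = (449 - (1/2)q_J).
Juno substitutes q_H(q_J) into its own profit: π_J = q_J(476 - (1/2)q_J - (449 - (1/2)q_J)/2) - 148q_J = (503/2 - (1/4)q_J)q_J - 148q_J.
The leader's first-order condition 207/2 - (1/2)q_J = 0 yields q_J = 207.
Then q_H = (449 - (1/2)·207) = 691/2.
Total output Q = 1105/2, so price P = 476 - (1/2)·(1105/2) = 799/4.

199.75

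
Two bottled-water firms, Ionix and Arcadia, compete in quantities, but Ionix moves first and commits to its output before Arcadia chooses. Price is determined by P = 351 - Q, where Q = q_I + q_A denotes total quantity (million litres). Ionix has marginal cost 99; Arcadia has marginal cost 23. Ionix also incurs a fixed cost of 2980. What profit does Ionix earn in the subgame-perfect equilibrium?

892

The follower Arcadia best-responds to any q_I: π_A = (351 - Q)q_A - 23q_A.
Follower FOC: 328 - q_I - 2q_A = 0, so q_A(q_I) = (328 - q_I)/2.
The leader anticipates this reaction. Substituting into P = 351 - Q gives P = 187 - (1/2)q_I, so π_I = (187 - (1/2)q_I)q_I - 99q_I.
The leader's first-order condition 88 - q_I = 0 yields q_I = 88.
Then q_A = (328 - 88)/2 = 120.
Price P = 351 - 208 = 143.
Ionix's profit: (143 - 99)·88 - 2980 = 892.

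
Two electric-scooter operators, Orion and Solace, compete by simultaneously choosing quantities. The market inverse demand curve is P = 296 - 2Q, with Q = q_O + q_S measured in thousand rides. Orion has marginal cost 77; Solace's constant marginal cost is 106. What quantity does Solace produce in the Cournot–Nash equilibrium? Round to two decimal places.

26.83

Orion's profit: π_O = (296 - 2Q)q_O - (77q_O). Setting ∂π_O/∂q_O = 0: 219 - 4q_O - 2(q_S) = 0.
Solace's profit: π_S = (296 - 2Q)q_S - (106q_S). Setting ∂π_S/∂q_S = 0: 190 - 4q_S - 2(q_O) = 0.
Best responses: q_O = (219 - 2q_S)/4, q_S = (190 - 2q_O)/4.
Substituting one into the other gives q_O = 124/3 and q_S = 161/6.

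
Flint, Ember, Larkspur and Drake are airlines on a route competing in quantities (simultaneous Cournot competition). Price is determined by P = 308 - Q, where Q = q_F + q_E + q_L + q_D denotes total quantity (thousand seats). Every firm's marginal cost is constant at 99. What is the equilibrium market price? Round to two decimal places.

140.80

A representative firm's profit is π_i = q_i(308 - Q) - 99q_i.
First-order condition (treating rivals' output as given): 209 - 2q_i - Σ_{j≠i} q_j = 0.
With identical firms every q_j equals q_i, so Σ_{j≠i} q_j = 3q_i and 209 = 5q_i, giving q_i = 209/5.
Total output Q = 836/5, so price P = 308 - 836/5 = 704/5.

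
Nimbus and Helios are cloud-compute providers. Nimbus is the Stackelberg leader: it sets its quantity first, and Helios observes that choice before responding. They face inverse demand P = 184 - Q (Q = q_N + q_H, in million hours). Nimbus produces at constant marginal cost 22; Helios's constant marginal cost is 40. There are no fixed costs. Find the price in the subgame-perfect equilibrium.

67

The follower Helios best-responds to any q_N: π_H = (184 - Q)q_H - 40q_H.
Follower FOC: 144 - q_N - 2q_H = 0, so q_H(q_N) = (144 - q_N)/2.
The leader anticipates this reaction. Substituting into P = 184 - Q gives P = 112 - (1/2)q_N, so π_N = (112 - (1/2)q_N)q_N - 22q_N.
Maximising: ∂π_N/∂q_N = 90 - q_N = 0, giving q_N = 90.
Then q_H = (144 - 90)/2 = 27.
Total output Q = 117, so price P = 184 - 117 = 67.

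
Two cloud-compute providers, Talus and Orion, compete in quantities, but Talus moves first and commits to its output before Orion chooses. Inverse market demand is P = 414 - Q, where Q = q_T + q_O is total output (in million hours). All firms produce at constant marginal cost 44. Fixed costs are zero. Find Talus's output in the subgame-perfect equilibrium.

185

Solve by backward induction. Given q_T, the follower Orion maximises π_O = (414 - q_T - q_O)q_O - 44q_O.
Setting the follower's marginal profit to zero, 370 - q_T - 2q_O = 0, i.e. q_O = (370 - q_T)/2.
Talus substitutes q_O(q_T) into its own profit: π_T = q_T(414 - q_T - (370 - q_T)/2) - 44q_T = (229 - (1/2)q_T)q_T - 44q_T.
The leader's first-order condition 185 - q_T = 0 yields q_T = 185.
Then q_O = (370 - 185)/2 = 185/2.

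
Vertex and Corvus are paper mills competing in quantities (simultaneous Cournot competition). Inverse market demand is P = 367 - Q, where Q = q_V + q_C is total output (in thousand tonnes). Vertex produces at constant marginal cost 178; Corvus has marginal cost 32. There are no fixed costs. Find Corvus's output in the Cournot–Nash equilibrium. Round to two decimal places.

160.33

Vertex's profit: π_V = (367 - Q)q_V - (178q_V). Setting ∂π_V/∂q_V = 0: 189 - 2q_V - (q_C) = 0.
Corvus's profit: π_C = (367 - Q)q_C - (32q_C). Setting ∂π_C/∂q_C = 0: 335 - 2q_C - (q_V) = 0.
Rearranging gives the reaction functions q_V = (189 - q_C)/2 and q_C = (335 - q_V)/2.
Substituting one into the other gives q_V = 43/3 and q_C = 481/3.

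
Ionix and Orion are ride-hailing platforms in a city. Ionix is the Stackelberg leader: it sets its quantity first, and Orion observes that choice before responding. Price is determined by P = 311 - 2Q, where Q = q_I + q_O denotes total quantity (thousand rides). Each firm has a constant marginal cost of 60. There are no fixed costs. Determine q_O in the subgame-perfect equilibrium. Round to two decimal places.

The follower Orion best-responds to any q_I: π_O = (311 - 2Q)q_O - 60q_O.
Follower FOC: 251 - 2q_I - 4q_O = 0, so q_O(q_I) = (251 - 2q_I)/4.
The leader anticipates this reaction. Substituting into P = 311 - 2Q gives P = 371/2 - q_I, so π_I = (371/2 - q_I)q_I - 60q_I.
Leader FOC: 251/2 - 2q_I = 0, so q_I = 251/4.
Then q_O = (251 - 2·(251/4))/4 = 251/8.

31.38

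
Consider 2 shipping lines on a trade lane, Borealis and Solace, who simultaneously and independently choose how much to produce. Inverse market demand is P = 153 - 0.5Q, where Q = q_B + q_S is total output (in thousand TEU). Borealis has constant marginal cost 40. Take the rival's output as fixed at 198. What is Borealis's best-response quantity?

14

With the rival's output fixed at 198, Borealis's profit is π_B = (153 - (1/2)·198 - (1/2)q_B)q_B - (40q_B) = (54 - (1/2)q_B)q_B - (40q_B).
∂π_B/∂q_B = 14 - q_B = 0, so q_B = 14.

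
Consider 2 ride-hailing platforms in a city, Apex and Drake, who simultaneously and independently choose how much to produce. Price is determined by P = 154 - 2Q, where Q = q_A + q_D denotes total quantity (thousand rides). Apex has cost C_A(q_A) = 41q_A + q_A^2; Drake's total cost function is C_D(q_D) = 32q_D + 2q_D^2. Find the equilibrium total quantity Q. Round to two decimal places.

26.50

Apex's profit: π_A = (154 - 2Q)q_A - (41q_A + q_A²). Setting ∂π_A/∂q_A = 0: 113 - 6q_A - 2(q_D) = 0.
Drake's first-order condition: 122 - 8q_D - 2(q_A) = 0.
Rearranging gives the reaction functions q_A = (113 - 2q_D)/6 and q_D = (122 - 2q_A)/8.
Solving the pair: q_A = 15, q_D = 23/2.
Total output Q = 15 + 23/2 = 53/2.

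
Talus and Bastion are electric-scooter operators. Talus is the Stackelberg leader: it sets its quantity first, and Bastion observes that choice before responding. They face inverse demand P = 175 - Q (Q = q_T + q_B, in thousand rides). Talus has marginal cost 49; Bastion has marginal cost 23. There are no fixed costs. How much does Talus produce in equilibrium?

Solve by backward induction. Given q_T, the follower Bastion maximises π_B = (175 - q_T - q_B)q_B - 23q_B.
Setting the follower's marginal profit to zero, 152 - q_T - 2q_B = 0, i.e. q_B = (152 - q_T)/2.
The leader anticipates this reaction. Substituting into P = 175 - Q gives P = 99 - (1/2)q_T, so π_T = (99 - (1/2)q_T)q_T - 49q_T.
Maximising: ∂π_T/∂q_T = 50 - q_T = 0, giving q_T = 50.
Then q_B = (152 - 50)/2 = 51.

50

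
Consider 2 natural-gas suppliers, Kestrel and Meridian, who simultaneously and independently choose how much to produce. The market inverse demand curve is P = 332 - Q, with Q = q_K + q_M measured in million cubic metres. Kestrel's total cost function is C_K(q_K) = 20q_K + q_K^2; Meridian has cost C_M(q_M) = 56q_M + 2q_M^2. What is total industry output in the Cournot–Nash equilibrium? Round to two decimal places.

103.83

Kestrel's profit: π_K = (332 - Q)q_K - (20q_K + q_K²). Setting ∂π_K/∂q_K = 0: 312 - 4q_K - (q_M) = 0.
Meridian's profit: π_M = (332 - Q)q_M - (56q_M + 2q_M²). Setting ∂π_M/∂q_M = 0: 276 - 6q_M - (q_K) = 0.
Best responses: q_K = (312 - q_M)/4, q_M = (276 - q_K)/6.
Substituting one into the other gives q_K = 1596/23 and q_M = 792/23.
Total output Q = 1596/23 + 792/23 = 103.8261.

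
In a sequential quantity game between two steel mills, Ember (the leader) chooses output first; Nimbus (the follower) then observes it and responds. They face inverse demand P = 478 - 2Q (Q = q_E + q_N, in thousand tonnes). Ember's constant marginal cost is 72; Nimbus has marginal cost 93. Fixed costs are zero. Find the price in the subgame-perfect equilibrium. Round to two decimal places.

Solve by backward induction. Given q_E, the follower Nimbus maximises π_N = (478 - 2q_E - 2q_N)q_N - 93q_N.
∂π_N/∂q_N = 385 - 2q_E - 4q_N = 0 gives the reaction function q_N = (385 - 2q_E)/4.
The leader anticipates this reaction. Substituting into P = 478 - 2Q gives P = 571/2 - q_E, so π_E = (571/2 - q_E)q_E - 72q_E.
Leader FOC: 427/2 - 2q_E = 0, so q_E = 427/4.
Then q_N = (385 - 2·(427/4))/4 = 343/8.
Total output Q = 1197/8, so price P = 478 - 2·(1197/8) = 715/4.

178.75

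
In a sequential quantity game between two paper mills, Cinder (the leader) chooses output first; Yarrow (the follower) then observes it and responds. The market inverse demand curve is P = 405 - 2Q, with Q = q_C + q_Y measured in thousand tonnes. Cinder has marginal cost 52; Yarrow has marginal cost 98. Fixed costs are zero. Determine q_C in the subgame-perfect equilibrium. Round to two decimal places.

The follower Yarrow best-responds to any q_C: π_Y = (405 - 2Q)q_Y - 98q_Y.
Setting the follower's marginal profit to zero, 307 - 2q_C - 4q_Y = 0, i.e. q_Y = (307 - 2q_C)/4.
Cinder substitutes q_Y(q_C) into its own profit: π_C = q_C(405 - 2q_C - (307 - 2q_C)/2) - 52q_C = (503/2 - q_C)q_C - 52q_C.
Maximising: ∂π_C/∂q_C = 399/2 - 2q_C = 0, giving q_C = 399/4.
Then q_Y = (307 - 2·(399/4))/4 = 215/8.

99.75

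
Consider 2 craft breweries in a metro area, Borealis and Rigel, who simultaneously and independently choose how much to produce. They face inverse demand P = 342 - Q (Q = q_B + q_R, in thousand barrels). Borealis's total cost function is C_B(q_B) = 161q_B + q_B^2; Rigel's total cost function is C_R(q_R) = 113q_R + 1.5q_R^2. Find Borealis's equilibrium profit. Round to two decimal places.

Borealis's profit: π_B = (342 - Q)q_B - (161q_B + q_B²). Setting ∂π_B/∂q_B = 0: 181 - 4q_B - (q_R) = 0.
Rigel's profit: π_R = (342 - Q)q_R - (113q_R + (3/2)q_R²). Setting ∂π_R/∂q_R = 0: 229 - 5q_R - (q_B) = 0.
So q_B = (181 - q_R)/4 and q_R = (229 - q_B)/5.
Substituting one into the other gives q_B = 676/19 and q_R = 735/19.
Price P = 342 - 1411/19 = 267.7368.
Borealis's profit: 267.7368·(676/19) - 161·(676/19) - (676/19)² = 2531.7230.

2531.72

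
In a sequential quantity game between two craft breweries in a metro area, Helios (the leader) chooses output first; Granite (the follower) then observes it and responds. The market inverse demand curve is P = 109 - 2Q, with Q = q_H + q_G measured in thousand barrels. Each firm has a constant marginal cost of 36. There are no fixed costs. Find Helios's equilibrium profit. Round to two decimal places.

Solve by backward induction. Given q_H, the follower Granite maximises π_G = (109 - 2q_H - 2q_G)q_G - 36q_G.
∂π_G/∂q_G = 73 - 2q_H - 4q_G = 0 gives the reaction function q_G = (73 - 2q_H)/4.
The leader anticipates this reaction. Substituting into P = 109 - 2Q gives P = 145/2 - q_H, so π_H = (145/2 - q_H)q_H - 36q_H.
The leader's first-order condition 73/2 - 2q_H = 0 yields q_H = 73/4.
Then q_G = (73 - 2·(73/4))/4 = 73/8.
Price P = 109 - 2·(219/8) = 217/4.
Helios's profit: (217/4 - 36)·(73/4) = 333.0625.

333.06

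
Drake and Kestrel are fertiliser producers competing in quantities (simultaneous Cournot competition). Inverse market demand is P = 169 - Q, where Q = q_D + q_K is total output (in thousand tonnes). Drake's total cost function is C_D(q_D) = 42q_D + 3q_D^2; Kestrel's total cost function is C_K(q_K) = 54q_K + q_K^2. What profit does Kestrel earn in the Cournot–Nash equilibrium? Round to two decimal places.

Drake's profit: π_D = (169 - Q)q_D - (42q_D + 3q_D²). Setting ∂π_D/∂q_D = 0: 127 - 8q_D - (q_K) = 0.
Kestrel's profit: π_K = (169 - Q)q_K - (54q_K + q_K²). Setting ∂π_K/∂q_K = 0: 115 - 4q_K - (q_D) = 0.
Rearranging gives the reaction functions q_D = (127 - q_K)/8 and q_K = (115 - q_D)/4.
Solving the pair: q_D = 393/31, q_K = 793/31.
Price P = 169 - 1186/31 = 130.7419.
Kestrel's profit: 130.7419·(793/31) - 54·(793/31) - (793/31)² = 1308.7388.

1308.74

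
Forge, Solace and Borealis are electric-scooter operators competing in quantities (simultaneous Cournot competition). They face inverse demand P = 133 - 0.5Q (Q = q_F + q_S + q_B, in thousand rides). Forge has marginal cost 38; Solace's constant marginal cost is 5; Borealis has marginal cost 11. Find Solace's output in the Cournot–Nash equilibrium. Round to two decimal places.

83.50

Forge's profit: π_F = (133 - 0.5Q)q_F - (38q_F). Setting ∂π_F/∂q_F = 0: 95 - q_F - (1/2)(q_S + q_B) = 0.
Solace's first-order condition: 128 - q_S - (1/2)(q_F + q_B) = 0.
Borealis's profit: π_B = (133 - 0.5Q)q_B - (11q_B). Setting ∂π_B/∂q_B = 0: 122 - q_B - (1/2)(q_F + q_S) = 0.
Adding the 3 conditions: 345 − Q − Q = 0, i.e. Q = 345/2.
Back-substituting: q_F = (95 − 345/4)/(1/2) = 35/2, q_S = (128 − 345/4)/(1/2) = 167/2, q_B = (122 − 345/4)/(1/2) = 143/2.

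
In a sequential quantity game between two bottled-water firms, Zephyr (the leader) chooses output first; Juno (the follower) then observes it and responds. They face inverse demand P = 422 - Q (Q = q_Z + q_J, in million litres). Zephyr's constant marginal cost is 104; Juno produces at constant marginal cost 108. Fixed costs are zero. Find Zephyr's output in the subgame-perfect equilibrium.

Solve by backward induction. Given q_Z, the follower Juno maximises π_J = (422 - q_Z - q_J)q_J - 108q_J.
∂π_J/∂q_J = 314 - q_Z - 2q_J = 0 gives the reaction function q_J = (314 - q_Z)/2.
The leader anticipates this reaction. Substituting into P = 422 - Q gives P = 265 - (1/2)q_Z, so π_Z = (265 - (1/2)q_Z)q_Z - 104q_Z.
Leader FOC: 161 - q_Z = 0, so q_Z = 161.
Then q_J = (314 - 161)/2 = 153/2.

161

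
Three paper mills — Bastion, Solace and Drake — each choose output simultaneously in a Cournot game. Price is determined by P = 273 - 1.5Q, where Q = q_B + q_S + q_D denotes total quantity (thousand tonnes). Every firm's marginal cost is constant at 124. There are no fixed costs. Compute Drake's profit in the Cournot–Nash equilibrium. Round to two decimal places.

925.04

Each firm earns π_i = (273 - 1.5Q)q_i - 124q_i.
Setting ∂π_i/∂q_i = 0 with rivals' quantities fixed: 149 - 3q_i - (3/2)·Σ_{j≠i} q_j = 0.
By symmetry each firm produces the same amount; substituting Σ_{j≠i} q_j = 2q_i yields q_i = 149/6.
Price P = 273 - (3/2)·(149/2) = 645/4.
Drake's profit: (645/4 - 124)·(149/6) = 925.0417.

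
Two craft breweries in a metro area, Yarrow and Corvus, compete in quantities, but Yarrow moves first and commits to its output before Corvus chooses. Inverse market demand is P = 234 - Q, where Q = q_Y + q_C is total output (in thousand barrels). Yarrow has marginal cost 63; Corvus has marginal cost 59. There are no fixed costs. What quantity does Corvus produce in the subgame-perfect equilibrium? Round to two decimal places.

Solve by backward induction. Given q_Y, the follower Corvus maximises π_C = (234 - q_Y - q_C)q_C - 59q_C.
∂π_C/∂q_C = 175 - q_Y - 2q_C = 0 gives the reaction function q_C = (175 - q_Y)/2.
Yarrow substitutes q_C(q_Y) into its own profit: π_Y = q_Y(234 - q_Y - (175 - q_Y)/2) - 63q_Y = (293/2 - (1/2)q_Y)q_Y - 63q_Y.
The leader's first-order condition 167/2 - q_Y = 0 yields q_Y = 167/2.
Then q_C = (175 - 167/2)/2 = 183/4.

45.75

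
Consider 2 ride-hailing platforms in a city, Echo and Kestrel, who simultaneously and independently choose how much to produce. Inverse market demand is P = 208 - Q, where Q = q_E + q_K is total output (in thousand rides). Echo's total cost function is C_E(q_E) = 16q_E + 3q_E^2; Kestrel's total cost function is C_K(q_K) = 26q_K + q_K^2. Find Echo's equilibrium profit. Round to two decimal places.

Echo's profit: π_E = (208 - Q)q_E - (16q_E + 3q_E²). Setting ∂π_E/∂q_E = 0: 192 - 8q_E - (q_K) = 0.
Kestrel's profit: π_K = (208 - Q)q_K - (26q_K + q_K²). Setting ∂π_K/∂q_K = 0: 182 - 4q_K - (q_E) = 0.
Rearranging gives the reaction functions q_E = (192 - q_K)/8 and q_K = (182 - q_E)/4.
Solving the pair: q_E = 586/31, q_K = 1264/31.
Price P = 208 - 1850/31 = 148.3226.
Echo's profit: 148.3226·(586/31) - 16·(586/31) - 3(586/31)² = 1429.3278.

1429.33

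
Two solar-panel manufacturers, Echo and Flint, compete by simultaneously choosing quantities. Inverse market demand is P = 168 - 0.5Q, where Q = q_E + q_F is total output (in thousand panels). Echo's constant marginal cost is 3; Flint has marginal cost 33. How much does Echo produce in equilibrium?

Echo's profit: π_E = (168 - 0.5Q)q_E - (3q_E). Setting ∂π_E/∂q_E = 0: 165 - q_E - (1/2)(q_F) = 0.
Flint's profit: π_F = (168 - 0.5Q)q_F - (33q_F). Setting ∂π_F/∂q_F = 0: 135 - q_F - (1/2)(q_E) = 0.
So q_E = (165 - (1/2)q_F) and q_F = (135 - (1/2)q_E).
Solving the pair: q_E = 130, q_F = 70.

130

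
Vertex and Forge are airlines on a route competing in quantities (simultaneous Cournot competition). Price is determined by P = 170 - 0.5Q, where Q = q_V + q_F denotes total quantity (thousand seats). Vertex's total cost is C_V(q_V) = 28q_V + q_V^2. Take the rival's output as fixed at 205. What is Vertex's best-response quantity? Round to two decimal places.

13.17

With the rival's output fixed at 205, Vertex's profit is π_V = (170 - (1/2)·205 - (1/2)q_V)q_V - (28q_V + q_V²) = (135/2 - (1/2)q_V)q_V - (28q_V + q_V²).
∂π_V/∂q_V = 79/2 - 3q_V = 0, so q_V = 79/6.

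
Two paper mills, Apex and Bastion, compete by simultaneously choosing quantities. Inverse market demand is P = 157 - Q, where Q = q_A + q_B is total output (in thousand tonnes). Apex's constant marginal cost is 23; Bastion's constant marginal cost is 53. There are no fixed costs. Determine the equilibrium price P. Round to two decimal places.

77.67

Apex's profit: π_A = (157 - Q)q_A - (23q_A). Setting ∂π_A/∂q_A = 0: 134 - 2q_A - (q_B) = 0.
Bastion's first-order condition: 104 - 2q_B - (q_A) = 0.
So q_A = (134 - q_B)/2 and q_B = (104 - q_A)/2.
Solving the pair: q_A = 164/3, q_B = 74/3.
Total output Q = 238/3, so price P = 157 - 238/3 = 233/3.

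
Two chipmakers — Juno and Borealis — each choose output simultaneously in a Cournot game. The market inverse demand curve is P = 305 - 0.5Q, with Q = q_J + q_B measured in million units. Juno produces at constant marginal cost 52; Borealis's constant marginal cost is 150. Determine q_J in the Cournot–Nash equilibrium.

Juno's profit: π_J = (305 - 0.5Q)q_J - (52q_J). Setting ∂π_J/∂q_J = 0: 253 - q_J - (1/2)(q_B) = 0.
Borealis's first-order condition: 155 - q_B - (1/2)(q_J) = 0.
Best responses: q_J = (253 - (1/2)q_B), q_B = (155 - (1/2)q_J).
Substituting one into the other gives q_J = 234 and q_B = 38.

234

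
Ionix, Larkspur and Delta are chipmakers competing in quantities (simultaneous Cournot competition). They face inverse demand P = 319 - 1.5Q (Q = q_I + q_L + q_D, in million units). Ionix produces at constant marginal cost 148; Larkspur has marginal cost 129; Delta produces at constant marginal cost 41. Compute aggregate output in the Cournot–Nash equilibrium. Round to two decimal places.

Ionix's profit: π_I = (319 - 1.5Q)q_I - (148q_I). Setting ∂π_I/∂q_I = 0: 171 - 3q_I - (3/2)(q_L + q_D) = 0.
Larkspur's profit: π_L = (319 - 1.5Q)q_L - (129q_L). Setting ∂π_L/∂q_L = 0: 190 - 3q_L - (3/2)(q_I + q_D) = 0.
Delta's first-order condition: 278 - 3q_D - (3/2)(q_I + q_L) = 0.
Adding the 3 first-order conditions: 639 − 6Q = 0, so Q = 213/2.
Back-substituting: q_I = (171 − 639/4)/(3/2) = 15/2, q_L = (190 − 639/4)/(3/2) = 121/6, q_D = (278 − 639/4)/(3/2) = 473/6.
Total output Q = 15/2 + 121/6 + 473/6 = 213/2.

106.50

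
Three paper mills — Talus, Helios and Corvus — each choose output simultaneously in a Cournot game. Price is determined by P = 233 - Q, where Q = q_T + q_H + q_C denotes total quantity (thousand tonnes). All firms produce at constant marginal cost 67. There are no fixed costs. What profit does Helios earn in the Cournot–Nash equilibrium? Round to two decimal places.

Each firm earns π_i = (233 - Q)q_i - 67q_i.
First-order condition (treating rivals' output as given): 166 - 2q_i - Σ_{j≠i} q_j = 0.
By symmetry each firm produces the same amount; substituting Σ_{j≠i} q_j = 2q_i yields q_i = 166/4 = 83/2.
Price P = 233 - 249/2 = 217/2.
Helios's profit: (217/2 - 67)·(83/2) = 1722.2500.

1722.25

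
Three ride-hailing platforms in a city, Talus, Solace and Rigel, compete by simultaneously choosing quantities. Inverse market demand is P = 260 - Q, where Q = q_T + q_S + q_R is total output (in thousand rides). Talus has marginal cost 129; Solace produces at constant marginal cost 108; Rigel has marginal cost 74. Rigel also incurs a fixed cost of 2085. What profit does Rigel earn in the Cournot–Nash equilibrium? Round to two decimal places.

Talus's profit: π_T = (260 - Q)q_T - (129q_T). Setting ∂π_T/∂q_T = 0: 131 - 2q_T - (q_S + q_R) = 0.
Solace's first-order condition: 152 - 2q_S - (q_T + q_R) = 0.
Rigel's profit: π_R = (260 - Q)q_R - (74q_R). Setting ∂π_R/∂q_R = 0: 186 - 2q_R - (q_T + q_S) = 0.
Summing all 3 equations gives 469 − 4Q = 0, hence Q = 469/4.
Back-substituting: q_T = (131 − 469/4) = 55/4, q_S = (152 − 469/4) = 139/4, q_R = (186 − 469/4) = 275/4.
Price P = 260 - 469/4 = 571/4.
Rigel's profit: (571/4 - 74)·(275/4) - 2085 = 2641.5625.

2641.56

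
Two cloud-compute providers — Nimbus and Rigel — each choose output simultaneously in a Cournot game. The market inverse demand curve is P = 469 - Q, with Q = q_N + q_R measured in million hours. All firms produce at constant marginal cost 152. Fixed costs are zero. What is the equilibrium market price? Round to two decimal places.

A representative firm's profit is π_i = q_i(469 - Q) - 152q_i.
First-order condition (treating rivals' output as given): 317 - 2q_i - q_j = 0.
With identical firms every q_j equals q_i, so q_j = q_i and 317 = 3q_i, giving q_i = 317/3.
Total output Q = 634/3, so price P = 469 - 634/3 = 773/3.

257.67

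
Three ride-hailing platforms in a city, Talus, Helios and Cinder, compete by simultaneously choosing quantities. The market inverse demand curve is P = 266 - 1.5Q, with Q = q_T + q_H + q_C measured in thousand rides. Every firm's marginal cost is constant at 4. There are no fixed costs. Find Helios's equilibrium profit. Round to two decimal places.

Each firm earns π_i = (266 - 1.5Q)q_i - 4q_i.
Setting ∂π_i/∂q_i = 0 with rivals' quantities fixed: 262 - 3q_i - (3/2)·Σ_{j≠i} q_j = 0.
By symmetry each firm produces the same amount; substituting Σ_{j≠i} q_j = 2q_i yields q_i = 262/6 = 131/3.
Price P = 266 - (3/2)·131 = 139/2.
Helios's profit: (139/2 - 4)·(131/3) = 2860.1667.

2860.17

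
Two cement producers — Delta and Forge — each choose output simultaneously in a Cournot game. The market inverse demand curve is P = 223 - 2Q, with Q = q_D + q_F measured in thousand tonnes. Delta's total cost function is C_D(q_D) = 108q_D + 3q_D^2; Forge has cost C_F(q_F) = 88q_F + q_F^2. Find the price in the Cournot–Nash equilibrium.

168

Delta's profit: π_D = (223 - 2Q)q_D - (108q_D + 3q_D²). Setting ∂π_D/∂q_D = 0: 115 - 10q_D - 2(q_F) = 0.
Forge's profit: π_F = (223 - 2Q)q_F - (88q_F + q_F²). Setting ∂π_F/∂q_F = 0: 135 - 6q_F - 2(q_D) = 0.
Rearranging gives the reaction functions q_D = (115 - 2q_F)/10 and q_F = (135 - 2q_D)/6.
Solving the pair: q_D = 15/2, q_F = 20.
Total output Q = 55/2, so price P = 223 - 2·(55/2) = 168.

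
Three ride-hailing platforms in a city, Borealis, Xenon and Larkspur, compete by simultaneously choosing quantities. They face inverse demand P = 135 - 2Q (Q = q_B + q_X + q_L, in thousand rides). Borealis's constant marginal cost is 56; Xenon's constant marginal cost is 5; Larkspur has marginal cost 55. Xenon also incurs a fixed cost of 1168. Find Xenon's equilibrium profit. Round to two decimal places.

499.53

Borealis's profit: π_B = (135 - 2Q)q_B - (56q_B). Setting ∂π_B/∂q_B = 0: 79 - 4q_B - 2(q_X + q_L) = 0.
Xenon's profit: π_X = (135 - 2Q)q_X - (5q_X). Setting ∂π_X/∂q_X = 0: 130 - 4q_X - 2(q_B + q_L) = 0.
Larkspur's first-order condition: 80 - 4q_L - 2(q_B + q_X) = 0.
Summing all 3 equations gives 289 − 8Q = 0, hence Q = 289/8.
Back-substituting: q_B = (79 − 289/4)/2 = 27/8, q_X = (130 − 289/4)/2 = 231/8, q_L = (80 − 289/4)/2 = 31/8.
Price P = 135 - 2·(289/8) = 251/4.
Xenon's profit: (251/4 - 5)·(231/8) - 1168 = 499.5313.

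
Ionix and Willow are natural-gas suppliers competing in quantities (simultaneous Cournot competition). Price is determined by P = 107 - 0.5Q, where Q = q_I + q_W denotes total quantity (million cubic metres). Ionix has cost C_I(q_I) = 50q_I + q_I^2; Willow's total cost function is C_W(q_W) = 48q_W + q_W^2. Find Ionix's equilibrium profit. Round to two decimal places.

Ionix's profit: π_I = (107 - 0.5Q)q_I - (50q_I + q_I²). Setting ∂π_I/∂q_I = 0: 57 - 3q_I - (1/2)(q_W) = 0.
Willow's first-order condition: 59 - 3q_W - (1/2)(q_I) = 0.
So q_I = (57 - (1/2)q_W)/3 and q_W = (59 - (1/2)q_I)/3.
Solving the pair: q_I = 566/35, q_W = 594/35.
Price P = 107 - (1/2)·(232/7) = 633/7.
Ionix's profit: (633/7)·(566/35) - 50·(566/35) - (566/35)² = 392.2727.

392.27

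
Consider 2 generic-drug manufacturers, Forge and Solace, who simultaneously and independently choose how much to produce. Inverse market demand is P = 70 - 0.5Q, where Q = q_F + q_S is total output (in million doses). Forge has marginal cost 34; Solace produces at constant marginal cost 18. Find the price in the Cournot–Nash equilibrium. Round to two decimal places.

Forge's profit: π_F = (70 - 0.5Q)q_F - (34q_F). Setting ∂π_F/∂q_F = 0: 36 - q_F - (1/2)(q_S) = 0.
Solace's first-order condition: 52 - q_S - (1/2)(q_F) = 0.
So q_F = (36 - (1/2)q_S) and q_S = (52 - (1/2)q_F).
Substituting one into the other gives q_F = 40/3 and q_S = 136/3.
Total output Q = 176/3, so price P = 70 - (1/2)·(176/3) = 122/3.

40.67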